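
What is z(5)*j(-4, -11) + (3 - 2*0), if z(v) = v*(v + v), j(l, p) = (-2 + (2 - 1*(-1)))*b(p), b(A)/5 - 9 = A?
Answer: -497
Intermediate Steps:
b(A) = 45 + 5*A
j(l, p) = 45 + 5*p (j(l, p) = (-2 + (2 - 1*(-1)))*(45 + 5*p) = (-2 + (2 + 1))*(45 + 5*p) = (-2 + 3)*(45 + 5*p) = 1*(45 + 5*p) = 45 + 5*p)
z(v) = 2*v**2 (z(v) = v*(2*v) = 2*v**2)
z(5)*j(-4, -11) + (3 - 2*0) = (2*5**2)*(45 + 5*(-11)) + (3 - 2*0) = (2*25)*(45 - 55) + (3 + 0) = 50*(-10) + 3 = -500 + 3 = -497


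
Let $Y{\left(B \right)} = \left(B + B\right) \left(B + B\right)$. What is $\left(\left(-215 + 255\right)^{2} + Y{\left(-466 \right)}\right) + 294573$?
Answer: $1164797$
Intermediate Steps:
$Y{\left(B \right)} = 4 B^{2}$ ($Y{\left(B \right)} = 2 B 2 B = 4 B^{2}$)
$\left(\left(-215 + 255\right)^{2} + Y{\left(-466 \right)}\right) + 294573 = \left(\left(-215 + 255\right)^{2} + 4 \left(-466\right)^{2}\right) + 294573 = \left(40^{2} + 4 \cdot 217156\right) + 294573 = \left(1600 + 868624\right) + 294573 = 870224 + 294573 = 1164797$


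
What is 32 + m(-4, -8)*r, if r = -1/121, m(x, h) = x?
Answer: 3876/121 ≈ 32.033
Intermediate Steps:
r = -1/121 (r = -1*1/121 = -1/121 ≈ -0.0082645)
32 + m(-4, -8)*r = 32 - 4*(-1/121) = 32 + 4/121 = 3876/121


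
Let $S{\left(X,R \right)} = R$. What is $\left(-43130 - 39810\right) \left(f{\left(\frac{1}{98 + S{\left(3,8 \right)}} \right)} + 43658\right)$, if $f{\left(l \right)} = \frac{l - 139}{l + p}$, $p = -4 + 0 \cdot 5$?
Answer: $- \frac{170322515220}{47} \approx -3.6239 \cdot 10^{9}$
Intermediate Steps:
$p = -4$ ($p = -4 + 0 = -4$)
$f{\left(l \right)} = \frac{-139 + l}{-4 + l}$ ($f{\left(l \right)} = \frac{l - 139}{l - 4} = \frac{-139 + l}{-4 + l}$)
$\left(-43130 - 39810\right) \left(f{\left(\frac{1}{98 + S{\left(3,8 \right)}} \right)} + 43658\right) = \left(-43130 - 39810\right) \left(\frac{-139 + \frac{1}{98 + 8}}{-4 + \frac{1}{98 + 8}} + 43658\right) = - 82940 \left(\frac{-139 + \frac{1}{106}}{-4 + \frac{1}{106}} + 43658\right) = - 82940 \left(\frac{1}{- \frac{423}{106}} \left(- \frac{14733}{106}\right) + 43658\right) = - 82940 \left(\left(- \frac{106}{423}\right) \left(- \frac{14733}{106}\right) + 43658\right) = - 82940 \left(\frac{1637}{47} + 43658\right) = \left(-82940\right) \frac{2053563}{47} = - \frac{170322515220}{47}$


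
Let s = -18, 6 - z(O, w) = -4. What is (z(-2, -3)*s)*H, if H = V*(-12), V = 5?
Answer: 10800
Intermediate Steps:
z(O, w) = 10 (z(O, w) = 6 - 1*(-4) = 6 + 4 = 10)
H = -60 (H = 5*(-12) = -60)
(z(-2, -3)*s)*H = (10*(-18))*(-60) = -180*(-60) = 10800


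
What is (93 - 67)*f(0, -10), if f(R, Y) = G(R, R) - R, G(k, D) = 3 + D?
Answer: 78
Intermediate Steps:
f(R, Y) = 3 (f(R, Y) = (3 + R) - R = 3)
(93 - 67)*f(0, -10) = (93 - 67)*3 = 26*3 = 78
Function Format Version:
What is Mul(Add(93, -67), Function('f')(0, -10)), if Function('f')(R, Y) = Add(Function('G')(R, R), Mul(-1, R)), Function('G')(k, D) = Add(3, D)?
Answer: 78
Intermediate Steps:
Function('f')(R, Y) = 3 (Function('f')(R, Y) = Add(Add(3, R), Mul(-1, R)) = 3)
Mul(Add(93, -67), Function('f')(0, -10)) = Mul(Add(93, -67), 3) = Mul(26, 3) = 78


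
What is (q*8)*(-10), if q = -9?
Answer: 720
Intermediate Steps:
(q*8)*(-10) = -9*8*(-10) = -72*(-10) = 720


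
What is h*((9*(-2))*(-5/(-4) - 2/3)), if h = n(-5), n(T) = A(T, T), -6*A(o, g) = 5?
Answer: 35/4 ≈ 8.7500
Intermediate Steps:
A(o, g) = -⅚ (A(o, g) = -⅙*5 = -⅚)
n(T) = -⅚
h = -⅚ ≈ -0.83333
h*((9*(-2))*(-5/(-4) - 2/3)) = -5*9*(-2)*(-5/(-4) - 2/3)/6 = -(-15)*(-5*(-¼) - 2*⅓) = -(-15)*(5/4 - ⅔) = -(-15)*7/12 = -⅚*(-21/2) = 35/4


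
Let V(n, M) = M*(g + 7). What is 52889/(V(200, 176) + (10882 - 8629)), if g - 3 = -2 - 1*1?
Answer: 52889/3485 ≈ 15.176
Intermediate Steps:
g = 0 (g = 3 + (-2 - 1*1) = 3 + (-2 - 1) = 3 - 3 = 0)
V(n, M) = 7*M (V(n, M) = M*(0 + 7) = M*7 = 7*M)
52889/(V(200, 176) + (10882 - 8629)) = 52889/(7*176 + (10882 - 8629)) = 52889/(1232 + 2253) = 52889/3485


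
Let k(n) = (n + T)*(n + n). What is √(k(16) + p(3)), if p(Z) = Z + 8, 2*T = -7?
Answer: √411 ≈ 20.273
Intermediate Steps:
T = -7/2 (T = (½)*(-7) = -7/2 ≈ -3.5000)
p(Z) = 8 + Z
k(n) = 2*n*(-7/2 + n) (k(n) = (n - 7/2)*(n + n) = (-7/2 + n)*(2*n) = 2*n*(-7/2 + n))
√(k(16) + p(3)) = √(16*(-7 + 2*16) + (8 + 3)) = √(16*(-7 + 32) + 11) = √(16*25 + 11) = √(400 + 11) = √411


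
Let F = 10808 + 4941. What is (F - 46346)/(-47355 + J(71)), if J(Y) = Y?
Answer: 30597/47284 ≈ 0.64709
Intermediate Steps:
F = 15749
(F - 46346)/(-47355 + J(71)) = (15749 - 46346)/(-47355 + 71) = -30597/(-47284) = -30597*(-1/47284) = 30597/47284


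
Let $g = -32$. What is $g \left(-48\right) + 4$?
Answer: $1540$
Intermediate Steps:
$g \left(-48\right) + 4 = \left(-32\right) \left(-48\right) + 4 = 1536 + 4 = 1540$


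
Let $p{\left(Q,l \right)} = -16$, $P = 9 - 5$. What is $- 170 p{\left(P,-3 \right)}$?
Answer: $2720$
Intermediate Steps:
$P = 4$
$- 170 p{\left(P,-3 \right)} = \left(-170\right) \left(-16\right) = 2720$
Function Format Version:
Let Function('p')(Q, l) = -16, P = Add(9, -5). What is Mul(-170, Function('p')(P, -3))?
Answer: 2720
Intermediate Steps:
P = 4
Mul(-170, Function('p')(P, -3)) = Mul(-170, -16) = 2720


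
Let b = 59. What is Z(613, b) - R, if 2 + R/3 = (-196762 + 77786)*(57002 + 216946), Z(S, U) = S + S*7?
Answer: 97779716654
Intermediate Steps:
Z(S, U) = 8*S (Z(S, U) = S + 7*S = 8*S)
R = -97779711750 (R = -6 + 3*((-196762 + 77786)*(57002 + 216946)) = -6 + 3*(-118976*273948) = -6 + 3*(-32593237248) = -6 - 97779711744 = -97779711750)
Z(613, b) - R = 8*613 - 1*(-97779711750) = 4904 + 97779711750 = 97779716654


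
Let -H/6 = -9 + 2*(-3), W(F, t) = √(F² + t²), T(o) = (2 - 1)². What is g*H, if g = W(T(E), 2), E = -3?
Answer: 90*√5 ≈ 201.25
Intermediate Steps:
T(o) = 1 (T(o) = 1² = 1)
H = 90 (H = -6*(-9 + 2*(-3)) = -6*(-9 - 6) = -6*(-15) = 90)
g = √5 (g = √(1² + 2²) = √(1 + 4) = √5 ≈ 2.2361)
g*H = √5*90 = 90*√5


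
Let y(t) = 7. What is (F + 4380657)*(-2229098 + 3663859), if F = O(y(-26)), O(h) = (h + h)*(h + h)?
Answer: 6285477031133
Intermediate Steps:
O(h) = 4*h**2 (O(h) = (2*h)*(2*h) = 4*h**2)
F = 196 (F = 4*7**2 = 4*49 = 196)
(F + 4380657)*(-2229098 + 3663859) = (196 + 4380657)*(-2229098 + 3663859) = 4380853*1434761 = 6285477031133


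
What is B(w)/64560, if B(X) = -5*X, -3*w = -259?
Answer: -259/38736 ≈ -0.0066863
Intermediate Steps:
w = 259/3 (w = -⅓*(-259) = 259/3 ≈ 86.333)
B(X) = -5*X
B(w)/64560 = -5*259/3/64560 = -1295/3*1/64560 = -259/38736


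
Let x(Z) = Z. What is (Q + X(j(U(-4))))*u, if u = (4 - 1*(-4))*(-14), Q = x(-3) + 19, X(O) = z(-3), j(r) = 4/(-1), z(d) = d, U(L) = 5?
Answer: -1456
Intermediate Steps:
j(r) = -4 (j(r) = 4*(-1) = -4)
X(O) = -3
Q = 16 (Q = -3 + 19 = 16)
u = -112 (u = (4 + 4)*(-14) = 8*(-14) = -112)
(Q + X(j(U(-4))))*u = (16 - 3)*(-112) = 13*(-112) = -1456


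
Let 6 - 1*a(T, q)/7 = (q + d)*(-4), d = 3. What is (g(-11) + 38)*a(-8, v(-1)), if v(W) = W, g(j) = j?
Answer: 2646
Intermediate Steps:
a(T, q) = 126 + 28*q (a(T, q) = 42 - 7*(q + 3)*(-4) = 42 - 7*(3 + q)*(-4) = 42 - 7*(-12 - 4*q) = 42 + (84 + 28*q) = 126 + 28*q)
(g(-11) + 38)*a(-8, v(-1)) = (-11 + 38)*(126 + 28*(-1)) = 27*(126 - 28) = 27*98 = 2646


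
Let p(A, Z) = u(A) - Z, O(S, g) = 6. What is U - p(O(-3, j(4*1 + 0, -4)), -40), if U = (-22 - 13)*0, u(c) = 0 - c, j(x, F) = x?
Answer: -34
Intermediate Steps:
u(c) = -c
p(A, Z) = -A - Z
U = 0 (U = -35*0 = 0)
U - p(O(-3, j(4*1 + 0, -4)), -40) = 0 - (-1*6 - 1*(-40)) = 0 - (-6 + 40) = 0 - 1*34 = 0 - 34 = -34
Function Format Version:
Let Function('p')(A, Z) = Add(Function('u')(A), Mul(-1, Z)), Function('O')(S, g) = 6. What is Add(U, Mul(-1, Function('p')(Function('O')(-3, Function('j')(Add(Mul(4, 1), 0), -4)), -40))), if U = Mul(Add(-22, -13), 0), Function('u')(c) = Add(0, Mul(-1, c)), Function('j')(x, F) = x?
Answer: -34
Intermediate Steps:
Function('u')(c) = Mul(-1, c)
Function('p')(A, Z) = Add(Mul(-1, A), Mul(-1, Z))
U = 0 (U = Mul(-35, 0) = 0)
Add(U, Mul(-1, Function('p')(Function('O')(-3, Function('j')(Add(Mul(4, 1), 0), -4)), -40))) = Add(0, Mul(-1, Add(Mul(-1, 6), Mul(-1, -40)))) = Add(0, Mul(-1, Add(-6, 40))) = Add(0, Mul(-1, 34)) = Add(0, -34) = -34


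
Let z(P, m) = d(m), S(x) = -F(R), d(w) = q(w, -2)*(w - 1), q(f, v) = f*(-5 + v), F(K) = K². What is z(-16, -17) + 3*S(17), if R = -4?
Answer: -2190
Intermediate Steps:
d(w) = -7*w*(-1 + w) (d(w) = (w*(-5 - 2))*(w - 1) = (w*(-7))*(-1 + w) = (-7*w)*(-1 + w) = -7*w*(-1 + w))
S(x) = -16 (S(x) = -1*(-4)² = -1*16 = -16)
z(P, m) = 7*m*(1 - m)
z(-16, -17) + 3*S(17) = 7*(-17)*(1 - 1*(-17)) + 3*(-16) = 7*(-17)*(1 + 17) - 48 = 7*(-17)*18 - 48 = -2142 - 48 = -2190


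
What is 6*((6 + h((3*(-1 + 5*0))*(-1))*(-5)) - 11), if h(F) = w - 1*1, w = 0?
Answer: 0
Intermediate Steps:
h(F) = -1 (h(F) = 0 - 1*1 = 0 - 1 = -1)
6*((6 + h((3*(-1 + 5*0))*(-1))*(-5)) - 11) = 6*((6 - 1*(-5)) - 11) = 6*((6 + 5) - 11) = 6*(11 - 11) = 6*0 = 0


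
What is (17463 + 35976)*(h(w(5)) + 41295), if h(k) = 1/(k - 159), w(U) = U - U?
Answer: 116958447952/53 ≈ 2.2068e+9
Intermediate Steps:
w(U) = 0
h(k) = 1/(-159 + k)
(17463 + 35976)*(h(w(5)) + 41295) = (17463 + 35976)*(1/(-159 + 0) + 41295) = 53439*(1/(-159) + 41295) = 53439*(-1/159 + 41295) = 53439*(6565904/159) = 116958447952/53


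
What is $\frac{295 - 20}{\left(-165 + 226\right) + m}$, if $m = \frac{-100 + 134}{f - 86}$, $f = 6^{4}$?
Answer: $\frac{166375}{36922} \approx 4.5061$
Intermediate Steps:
$f = 1296$
$m = \frac{17}{605}$ ($m = \frac{-100 + 134}{1296 - 86} = \frac{34}{1210} = 34 \cdot \frac{1}{1210} = \frac{17}{605} \approx 0.028099$)
$\frac{295 - 20}{\left(-165 + 226\right) + m} = \frac{295 - 20}{\left(-165 + 226\right) + \frac{17}{605}} = \frac{275}{61 + \frac{17}{605}} = \frac{275}{\frac{36922}{605}} = 275 \cdot \frac{605}{36922} = \frac{166375}{36922}$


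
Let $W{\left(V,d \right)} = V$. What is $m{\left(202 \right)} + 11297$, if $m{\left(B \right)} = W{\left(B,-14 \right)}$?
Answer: $11499$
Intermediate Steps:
$m{\left(B \right)} = B$
$m{\left(202 \right)} + 11297 = 202 + 11297 = 11499$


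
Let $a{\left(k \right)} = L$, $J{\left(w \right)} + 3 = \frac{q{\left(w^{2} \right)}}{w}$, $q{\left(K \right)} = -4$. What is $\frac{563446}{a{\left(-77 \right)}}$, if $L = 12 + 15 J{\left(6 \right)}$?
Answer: $- \frac{563446}{43} \approx -13103.0$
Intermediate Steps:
$J{\left(w \right)} = -3 - \frac{4}{w}$
$L = -43$ ($L = 12 + 15 \left(-3 - \frac{4}{6}\right) = 12 + 15 \left(-3 - \frac{2}{3}\right) = 12 + 15 \left(- \frac{11}{3}\right) = 12 - 55 = -43$)
$a{\left(k \right)} = -43$
$\frac{563446}{a{\left(-77 \right)}} = \frac{563446}{-43} = 563446 \left(- \frac{1}{43}\right) = - \frac{563446}{43}$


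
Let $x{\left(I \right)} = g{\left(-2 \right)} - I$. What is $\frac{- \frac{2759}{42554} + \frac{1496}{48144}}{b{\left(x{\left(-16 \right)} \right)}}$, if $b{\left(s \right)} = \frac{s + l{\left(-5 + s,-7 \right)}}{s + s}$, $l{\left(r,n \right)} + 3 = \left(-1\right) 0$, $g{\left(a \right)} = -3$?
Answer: $- \frac{1652924}{18830145} \approx -0.087781$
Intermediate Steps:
$l{\left(r,n \right)} = -3$ ($l{\left(r,n \right)} = -3 - 0 = -3 + 0 = -3$)
$x{\left(I \right)} = -3 - I$
$b{\left(s \right)} = \frac{-3 + s}{2 s}$ ($b{\left(s \right)} = \frac{s - 3}{s + s} = \frac{-3 + s}{2 s}$)
$\frac{- \frac{2759}{42554} + \frac{1496}{48144}}{b{\left(x{\left(-16 \right)} \right)}} = \frac{- \frac{2759}{42554} + \frac{1496}{48144}}{\frac{1}{2} \frac{1}{-3 - -16} \left(-3 - -13\right)} = \frac{\left(-2759\right) \frac{1}{42554} + 1496 \cdot \frac{1}{48144}}{\frac{1}{2} \frac{1}{-3 + 16} \left(-3 + \left(-3 + 16\right)\right)} = \frac{- \frac{2759}{42554} + \frac{11}{354}}{\frac{1}{2} \cdot \frac{1}{13} \left(-3 + 13\right)} = - \frac{127148}{3766029 \cdot \frac{1}{2} \cdot \frac{1}{13} \cdot 10} = - \frac{127148}{3766029 \cdot \frac{5}{13}} = \left(- \frac{127148}{3766029}\right) \frac{13}{5} = - \frac{1652924}{18830145}$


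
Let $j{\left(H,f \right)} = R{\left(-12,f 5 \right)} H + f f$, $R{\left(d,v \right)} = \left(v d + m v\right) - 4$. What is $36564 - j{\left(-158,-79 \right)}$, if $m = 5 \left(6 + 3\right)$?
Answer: $-2029839$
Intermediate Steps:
$m = 45$ ($m = 5 \cdot 9 = 45$)
$R{\left(d,v \right)} = -4 + 45 v + d v$ ($R{\left(d,v \right)} = \left(v d + 45 v\right) - 4 = \left(d v + 45 v\right) - 4 = \left(45 v + d v\right) - 4 = -4 + 45 v + d v$)
$j{\left(H,f \right)} = f^{2} + H \left(-4 + 165 f\right)$ ($j{\left(H,f \right)} = \left(-4 + 45 f 5 - 12 f 5\right) H + f f = \left(-4 + 45 \cdot 5 f - 12 \cdot 5 f\right) H + f^{2} = \left(-4 + 225 f - 60 f\right) H + f^{2} = \left(-4 + 165 f\right) H + f^{2} = H \left(-4 + 165 f\right) + f^{2} = f^{2} + H \left(-4 + 165 f\right)$)
$36564 - j{\left(-158,-79 \right)} = 36564 - \left(\left(-79\right)^{2} - 158 \left(-4 + 165 \left(-79\right)\right)\right) = 36564 - \left(6241 - 158 \left(-4 - 13035\right)\right) = 36564 - \left(6241 - -2060162\right) = 36564 - \left(6241 + 2060162\right) = 36564 - 2066403 = -2029839$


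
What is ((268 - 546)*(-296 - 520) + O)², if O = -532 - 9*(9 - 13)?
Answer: 51235227904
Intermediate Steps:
O = -496 (O = -532 - 9*(-4) = -532 - 1*(-36) = -532 + 36 = -496)
((268 - 546)*(-296 - 520) + O)² = ((268 - 546)*(-296 - 520) - 496)² = (-278*(-816) - 496)² = (226848 - 496)² = 226352² = 51235227904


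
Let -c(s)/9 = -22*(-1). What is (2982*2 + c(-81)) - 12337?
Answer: -6571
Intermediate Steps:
c(s) = -198 (c(s) = -(-198)*(-1) = -9*22 = -198)
(2982*2 + c(-81)) - 12337 = (2982*2 - 198) - 12337 = (5964 - 198) - 12337 = 5766 - 12337 = -6571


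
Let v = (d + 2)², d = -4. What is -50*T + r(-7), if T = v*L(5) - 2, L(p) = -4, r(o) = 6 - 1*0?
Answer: 906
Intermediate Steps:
r(o) = 6 (r(o) = 6 + 0 = 6)
v = 4 (v = (-4 + 2)² = (-2)² = 4)
T = -18 (T = 4*(-4) - 2 = -16 - 2 = -18)
-50*T + r(-7) = -50*(-18) + 6 = 900 + 6 = 906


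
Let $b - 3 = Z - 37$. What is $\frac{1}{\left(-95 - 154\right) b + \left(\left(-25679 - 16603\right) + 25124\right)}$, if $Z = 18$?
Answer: $- \frac{1}{13174} \approx -7.5907 \cdot 10^{-5}$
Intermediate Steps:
$b = -16$ ($b = 3 + \left(18 - 37\right) = 3 - 19 = -16$)
$\frac{1}{\left(-95 - 154\right) b + \left(\left(-25679 - 16603\right) + 25124\right)} = \frac{1}{\left(-95 - 154\right) \left(-16\right) + \left(\left(-25679 - 16603\right) + 25124\right)} = \frac{1}{\left(-249\right) \left(-16\right) + \left(-42282 + 25124\right)} = \frac{1}{3984 - 17158} = \frac{1}{-13174} = - \frac{1}{13174}$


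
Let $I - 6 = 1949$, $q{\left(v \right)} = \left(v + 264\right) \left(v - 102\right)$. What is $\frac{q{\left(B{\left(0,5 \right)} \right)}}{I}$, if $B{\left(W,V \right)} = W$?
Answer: $- \frac{1584}{115} \approx -13.774$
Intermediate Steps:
$q{\left(v \right)} = \left(-102 + v\right) \left(264 + v\right)$ ($q{\left(v \right)} = \left(264 + v\right) \left(-102 + v\right) = \left(-102 + v\right) \left(264 + v\right)$)
$I = 1955$ ($I = 6 + 1949 = 1955$)
$\frac{q{\left(B{\left(0,5 \right)} \right)}}{I} = \frac{-26928 + 0^{2} + 162 \cdot 0}{1955} = \left(-26928 + 0 + 0\right) \frac{1}{1955} = \left(-26928\right) \frac{1}{1955} = - \frac{1584}{115}$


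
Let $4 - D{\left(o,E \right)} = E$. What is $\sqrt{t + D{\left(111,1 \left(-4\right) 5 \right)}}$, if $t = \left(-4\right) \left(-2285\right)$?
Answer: $2 \sqrt{2291} \approx 95.729$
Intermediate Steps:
$D{\left(o,E \right)} = 4 - E$
$t = 9140$
$\sqrt{t + D{\left(111,1 \left(-4\right) 5 \right)}} = \sqrt{9140 - \left(-4 + 1 \left(-4\right) 5\right)} = \sqrt{9140 - \left(-4 - 20\right)} = \sqrt{9140 + \left(4 - -20\right)} = \sqrt{9140 + \left(4 + 20\right)} = \sqrt{9140 + 24} = \sqrt{9164} = 2 \sqrt{2291}$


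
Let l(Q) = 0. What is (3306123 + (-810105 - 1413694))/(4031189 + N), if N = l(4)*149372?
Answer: 1082324/4031189 ≈ 0.26849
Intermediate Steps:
N = 0 (N = 0*149372 = 0)
(3306123 + (-810105 - 1413694))/(4031189 + N) = (3306123 + (-810105 - 1413694))/(4031189 + 0) = (3306123 - 2223799)/4031189 = 1082324*(1/4031189) = 1082324/4031189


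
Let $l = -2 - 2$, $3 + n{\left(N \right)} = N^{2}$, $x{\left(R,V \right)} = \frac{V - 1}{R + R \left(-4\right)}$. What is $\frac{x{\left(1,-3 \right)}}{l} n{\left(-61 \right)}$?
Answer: $- \frac{3718}{3} \approx -1239.3$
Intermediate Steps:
$x{\left(R,V \right)} = - \frac{-1 + V}{3 R}$ ($x{\left(R,V \right)} = \frac{-1 + V}{R - 4 R} = \frac{-1 + V}{\left(-3\right) R} = \left(-1 + V\right) \left(- \frac{1}{3 R}\right) = - \frac{-1 + V}{3 R}$)
$n{\left(N \right)} = -3 + N^{2}$
$l = -4$ ($l = -2 - 2 = -4$)
$\frac{x{\left(1,-3 \right)}}{l} n{\left(-61 \right)} = \frac{\frac{1}{3} \cdot 1^{-1} \left(1 - -3\right)}{-4} \left(-3 + \left(-61\right)^{2}\right) = \frac{1}{3} \cdot 1 \left(1 + 3\right) \left(- \frac{1}{4}\right) \left(-3 + 3721\right) = \frac{1}{3} \cdot 1 \cdot 4 \left(- \frac{1}{4}\right) 3718 = \frac{4}{3} \left(- \frac{1}{4}\right) 3718 = \left(- \frac{1}{3}\right) 3718 = - \frac{3718}{3}$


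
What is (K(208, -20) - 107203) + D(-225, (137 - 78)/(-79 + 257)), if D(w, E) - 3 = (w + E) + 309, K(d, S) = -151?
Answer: -19093467/178 ≈ -1.0727e+5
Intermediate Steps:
D(w, E) = 312 + E + w (D(w, E) = 3 + ((w + E) + 309) = 3 + ((E + w) + 309) = 3 + (309 + E + w) = 312 + E + w)
(K(208, -20) - 107203) + D(-225, (137 - 78)/(-79 + 257)) = (-151 - 107203) + (312 + (137 - 78)/(-79 + 257) - 225) = -107354 + (312 + 59/178 - 225) = -107354 + 15545/178 = -19093467/178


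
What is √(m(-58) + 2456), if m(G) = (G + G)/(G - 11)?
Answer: 2*√2925255/69 ≈ 49.575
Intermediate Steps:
m(G) = 2*G/(-11 + G) (m(G) = (2*G)/(-11 + G) = 2*G/(-11 + G))
√(m(-58) + 2456) = √(2*(-58)/(-11 - 58) + 2456) = √(2*(-58)/(-69) + 2456) = √(2*(-58)*(-1/69) + 2456) = √(116/69 + 2456) = √(169580/69) = 2*√2925255/69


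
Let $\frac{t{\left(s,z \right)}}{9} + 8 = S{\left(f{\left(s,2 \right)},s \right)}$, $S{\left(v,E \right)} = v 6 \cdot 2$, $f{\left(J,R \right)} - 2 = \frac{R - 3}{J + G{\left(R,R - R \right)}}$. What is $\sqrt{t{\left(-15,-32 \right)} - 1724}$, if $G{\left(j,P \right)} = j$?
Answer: $\frac{4 i \sqrt{16601}}{13} \approx 39.645 i$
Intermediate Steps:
$f{\left(J,R \right)} = 2 + \frac{-3 + R}{J + R}$ ($f{\left(J,R \right)} = 2 + \frac{R - 3}{J + R} = 2 + \frac{-3 + R}{J + R}$)
$S{\left(v,E \right)} = 12 v$ ($S{\left(v,E \right)} = 6 v 2 = 12 v$)
$t{\left(s,z \right)} = -72 + \frac{108 \left(3 + 2 s\right)}{2 + s}$ ($t{\left(s,z \right)} = -72 + 9 \cdot 12 \frac{-3 + 2 s + 3 \cdot 2}{s + 2} = -72 + 9 \cdot 12 \frac{-3 + 2 s + 6}{2 + s} = -72 + 9 \cdot 12 \frac{3 + 2 s}{2 + s} = -72 + 9 \frac{12 \left(3 + 2 s\right)}{2 + s} = -72 + \frac{108 \left(3 + 2 s\right)}{2 + s}$)
$\sqrt{t{\left(-15,-32 \right)} - 1724} = \sqrt{\frac{36 \left(5 + 4 \left(-15\right)\right)}{2 - 15} - 1724} = \sqrt{\frac{36 \left(5 - 60\right)}{-13} - 1724} = \sqrt{36 \left(- \frac{1}{13}\right) \left(-55\right) - 1724} = \sqrt{\frac{1980}{13} - 1724} = \sqrt{- \frac{20432}{13}} = \frac{4 i \sqrt{16601}}{13}$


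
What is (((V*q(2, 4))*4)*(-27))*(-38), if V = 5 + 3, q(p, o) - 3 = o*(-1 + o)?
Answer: 492480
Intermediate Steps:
q(p, o) = 3 + o*(-1 + o)
V = 8
(((V*q(2, 4))*4)*(-27))*(-38) = (((8*(3 + 4² - 1*4))*4)*(-27))*(-38) = (((8*(3 + 16 - 4))*4)*(-27))*(-38) = (((8*15)*4)*(-27))*(-38) = ((120*4)*(-27))*(-38) = (480*(-27))*(-38) = -12960*(-38) = 492480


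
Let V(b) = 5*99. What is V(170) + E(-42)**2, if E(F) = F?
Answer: 2259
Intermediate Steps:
V(b) = 495
V(170) + E(-42)**2 = 495 + (-42)**2 = 495 + 1764 = 2259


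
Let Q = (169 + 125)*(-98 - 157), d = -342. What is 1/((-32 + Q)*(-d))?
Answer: -1/25650684 ≈ -3.8985e-8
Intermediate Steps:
Q = -74970 (Q = 294*(-255) = -74970)
1/((-32 + Q)*(-d)) = 1/((-32 - 74970)*(-1*(-342))) = 1/(-75002*342) = 1/(-25650684) = -1/25650684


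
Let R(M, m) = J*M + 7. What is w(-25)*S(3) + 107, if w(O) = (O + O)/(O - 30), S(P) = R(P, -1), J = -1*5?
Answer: 1097/11 ≈ 99.727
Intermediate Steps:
J = -5
R(M, m) = 7 - 5*M (R(M, m) = -5*M + 7 = 7 - 5*M)
S(P) = 7 - 5*P
w(O) = 2*O/(-30 + O) (w(O) = (2*O)/(-30 + O) = 2*O/(-30 + O))
w(-25)*S(3) + 107 = (2*(-25)/(-30 - 25))*(7 - 5*3) + 107 = (2*(-25)/(-55))*(7 - 15) + 107 = (2*(-25)*(-1/55))*(-8) + 107 = (10/11)*(-8) + 107 = -80/11 + 107 = 1097/11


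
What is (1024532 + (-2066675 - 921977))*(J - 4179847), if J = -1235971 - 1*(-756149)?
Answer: 9152149076280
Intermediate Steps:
J = -479822 (J = -1235971 + 756149 = -479822)
(1024532 + (-2066675 - 921977))*(J - 4179847) = (1024532 + (-2066675 - 921977))*(-479822 - 4179847) = (1024532 - 2988652)*(-4659669) = -1964120*(-4659669) = 9152149076280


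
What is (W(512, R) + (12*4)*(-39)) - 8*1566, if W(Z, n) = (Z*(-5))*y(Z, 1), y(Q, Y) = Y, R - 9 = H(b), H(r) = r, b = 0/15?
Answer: -16960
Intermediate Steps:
b = 0 (b = 0*(1/15) = 0)
R = 9 (R = 9 + 0 = 9)
W(Z, n) = -5*Z (W(Z, n) = (Z*(-5))*1 = -5*Z*1 = -5*Z)
(W(512, R) + (12*4)*(-39)) - 8*1566 = (-5*512 + (12*4)*(-39)) - 8*1566 = (-2560 + 48*(-39)) - 12528 = (-2560 - 1872) - 12528 = -4432 - 12528 = -16960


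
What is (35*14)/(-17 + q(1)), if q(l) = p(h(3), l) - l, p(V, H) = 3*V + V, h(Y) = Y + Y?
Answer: 245/3 ≈ 81.667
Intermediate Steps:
h(Y) = 2*Y
p(V, H) = 4*V
q(l) = 24 - l (q(l) = 4*(2*3) - l = 4*6 - l = 24 - l)
(35*14)/(-17 + q(1)) = (35*14)/(-17 + (24 - 1*1)) = 490/(-17 + (24 - 1)) = 490/(-17 + 23) = 490/6 = 490*(⅙) = 245/3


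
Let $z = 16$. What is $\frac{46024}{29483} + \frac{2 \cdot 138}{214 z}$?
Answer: $\frac{41430871}{25237448} \approx 1.6416$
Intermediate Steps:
$\frac{46024}{29483} + \frac{2 \cdot 138}{214 z} = \frac{46024}{29483} + \frac{2 \cdot 138}{214 \cdot 16} = 46024 \cdot \frac{1}{29483} + \frac{276}{3424} = \frac{46024}{29483} + 276 \cdot \frac{1}{3424} = \frac{46024}{29483} + \frac{69}{856} = \frac{41430871}{25237448}$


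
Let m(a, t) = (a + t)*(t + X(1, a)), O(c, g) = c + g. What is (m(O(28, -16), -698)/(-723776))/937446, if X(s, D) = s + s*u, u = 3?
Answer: -119021/169625229024 ≈ -7.0167e-7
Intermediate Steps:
X(s, D) = 4*s (X(s, D) = s + s*3 = s + 3*s = 4*s)
m(a, t) = (4 + t)*(a + t) (m(a, t) = (a + t)*(t + 4*1) = (a + t)*(t + 4) = (a + t)*(4 + t) = (4 + t)*(a + t))
(m(O(28, -16), -698)/(-723776))/937446 = (((-698)² + 4*(28 - 16) + 4*(-698) + (28 - 16)*(-698))/(-723776))/937446 = ((487204 + 4*12 - 2792 + 12*(-698))*(-1/723776))*(1/937446) = ((487204 + 48 - 2792 - 8376)*(-1/723776))*(1/937446) = (476084*(-1/723776))*(1/937446) = -119021/180944*1/937446 = -119021/169625229024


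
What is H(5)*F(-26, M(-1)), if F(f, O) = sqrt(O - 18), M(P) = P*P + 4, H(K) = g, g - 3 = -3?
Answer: 0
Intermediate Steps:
g = 0 (g = 3 - 3 = 0)
H(K) = 0
M(P) = 4 + P**2 (M(P) = P**2 + 4 = 4 + P**2)
F(f, O) = sqrt(-18 + O)
H(5)*F(-26, M(-1)) = 0*sqrt(-18 + (4 + (-1)**2)) = 0*sqrt(-18 + (4 + 1)) = 0*sqrt(-18 + 5) = 0*sqrt(-13) = 0*(I*sqrt(13)) = 0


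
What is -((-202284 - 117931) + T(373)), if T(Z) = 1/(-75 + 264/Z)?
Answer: 8873478238/27711 ≈ 3.2022e+5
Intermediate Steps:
-((-202284 - 117931) + T(373)) = -((-202284 - 117931) - 1*373/(-264 + 75*373)) = -(-320215 - 1*373/(-264 + 27975)) = -(-320215 - 1*373/27711) = -(-320215 - 1*373*1/27711) = -(-320215 - 373/27711) = -1*(-8873478238/27711) = 8873478238/27711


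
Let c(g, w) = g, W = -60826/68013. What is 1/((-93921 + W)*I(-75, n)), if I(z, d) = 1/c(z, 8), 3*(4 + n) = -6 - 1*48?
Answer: 5100975/6387909799 ≈ 0.00079854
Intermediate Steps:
W = -60826/68013 (W = -60826*1/68013 = -60826/68013 ≈ -0.89433)
n = -22 (n = -4 + (-6 - 1*48)/3 = -4 + (-6 - 48)/3 = -4 + (⅓)*(-54) = -4 - 18 = -22)
I(z, d) = 1/z
1/((-93921 + W)*I(-75, n)) = 1/((-93921 - 60826/68013)*(1/(-75))) = 1/((-6387909799/68013)*(-1/75)) = -68013/6387909799*(-75) = 5100975/6387909799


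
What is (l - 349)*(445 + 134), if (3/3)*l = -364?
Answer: -412827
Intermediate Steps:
l = -364
(l - 349)*(445 + 134) = (-364 - 349)*(445 + 134) = -713*579 = -412827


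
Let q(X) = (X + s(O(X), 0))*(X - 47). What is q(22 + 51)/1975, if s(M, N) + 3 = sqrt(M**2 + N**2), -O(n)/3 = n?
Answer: 7514/1975 ≈ 3.8046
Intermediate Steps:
O(n) = -3*n
s(M, N) = -3 + sqrt(M**2 + N**2)
q(X) = (-47 + X)*(-3 + X + 3*sqrt(X**2)) (q(X) = (X + (-3 + sqrt((-3*X)**2 + 0**2)))*(X - 47) = (X + (-3 + sqrt(9*X**2 + 0)))*(-47 + X) = (X + (-3 + sqrt(9*X**2)))*(-47 + X) = (X + (-3 + 3*sqrt(X**2)))*(-47 + X) = (-3 + X + 3*sqrt(X**2))*(-47 + X) = (-47 + X)*(-3 + X + 3*sqrt(X**2)))
q(22 + 51)/1975 = (141 + (22 + 51)**2 - 141*sqrt((22 + 51)**2) - 50*(22 + 51) + 3*(22 + 51)*sqrt((22 + 51)**2))/1975 = (141 + 73**2 - 141*sqrt(73**2) - 50*73 + 3*73*sqrt(73**2))*(1/1975) = (141 + 5329 - 141*sqrt(5329) - 3650 + 3*73*sqrt(5329))*(1/1975) = (141 + 5329 - 141*73 - 3650 + 3*73*73)*(1/1975) = (141 + 5329 - 10293 - 3650 + 15987)*(1/1975) = 7514*(1/1975) = 7514/1975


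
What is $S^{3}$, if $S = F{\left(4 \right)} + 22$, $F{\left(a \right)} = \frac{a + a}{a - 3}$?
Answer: $27000$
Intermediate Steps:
$F{\left(a \right)} = \frac{2 a}{-3 + a}$
$S = 30$ ($S = 2 \cdot 4 \frac{1}{-3 + 4} + 22 = 2 \cdot 4 \cdot 1^{-1} + 22 = 2 \cdot 4 \cdot 1 + 22 = 8 + 22 = 30$)
$S^{3} = 30^{3} = 27000$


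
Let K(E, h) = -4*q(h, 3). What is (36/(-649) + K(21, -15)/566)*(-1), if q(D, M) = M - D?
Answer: 33552/183667 ≈ 0.18268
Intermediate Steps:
K(E, h) = -12 + 4*h (K(E, h) = -4*(3 - h) = -12 + 4*h)
(36/(-649) + K(21, -15)/566)*(-1) = (36/(-649) + (-12 + 4*(-15))/566)*(-1) = (36*(-1/649) + (-12 - 60)*(1/566))*(-1) = (-36/649 - 72*1/566)*(-1) = (-36/649 - 36/283)*(-1) = -33552/183667*(-1) = 33552/183667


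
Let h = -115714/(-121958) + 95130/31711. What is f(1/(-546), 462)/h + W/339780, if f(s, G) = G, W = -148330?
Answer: 4320246523245769/37063375187838 ≈ 116.56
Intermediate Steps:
h = 7635635597/1933705069 (h = -115714*(-1/121958) + 95130*(1/31711) = 57857/60979 + 95130/31711 = 7635635597/1933705069 ≈ 3.9487)
f(1/(-546), 462)/h + W/339780 = 462/(7635635597/1933705069) - 148330/339780 = 462*(1933705069/7635635597) - 148330*1/339780 = 893371741878/7635635597 - 2119/4854 = 4320246523245769/37063375187838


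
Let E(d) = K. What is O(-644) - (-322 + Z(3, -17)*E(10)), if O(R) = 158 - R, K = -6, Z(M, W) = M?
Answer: 1142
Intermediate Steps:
E(d) = -6
O(-644) - (-322 + Z(3, -17)*E(10)) = (158 - 1*(-644)) - (-322 + 3*(-6)) = (158 + 644) - (-322 - 18) = 802 - 1*(-340) = 802 + 340 = 1142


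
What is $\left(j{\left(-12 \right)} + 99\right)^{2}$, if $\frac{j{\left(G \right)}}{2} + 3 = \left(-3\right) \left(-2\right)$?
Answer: $11025$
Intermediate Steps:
$j{\left(G \right)} = 6$ ($j{\left(G \right)} = -6 + 2 \left(\left(-3\right) \left(-2\right)\right) = -6 + 2 \cdot 6 = -6 + 12 = 6$)
$\left(j{\left(-12 \right)} + 99\right)^{2} = \left(6 + 99\right)^{2} = 105^{2} = 11025$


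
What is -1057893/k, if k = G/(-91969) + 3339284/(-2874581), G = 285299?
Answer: 93225882622661059/375741898305 ≈ 2.4811e+5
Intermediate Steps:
k = -1127225694915/264372339989 (k = 285299/(-91969) + 3339284/(-2874581) = 285299*(-1/91969) + 3339284*(-1/2874581) = -285299/91969 - 3339284/2874581 = -1127225694915/264372339989 ≈ -4.2638)
-1057893/k = -1057893/(-1127225694915/264372339989) = -1057893*(-264372339989/1127225694915) = 93225882622661059/375741898305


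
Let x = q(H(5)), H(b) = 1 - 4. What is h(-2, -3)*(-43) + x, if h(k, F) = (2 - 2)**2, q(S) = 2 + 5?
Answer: 7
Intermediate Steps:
H(b) = -3
q(S) = 7
x = 7
h(k, F) = 0 (h(k, F) = 0**2 = 0)
h(-2, -3)*(-43) + x = 0*(-43) + 7 = 0 + 7 = 7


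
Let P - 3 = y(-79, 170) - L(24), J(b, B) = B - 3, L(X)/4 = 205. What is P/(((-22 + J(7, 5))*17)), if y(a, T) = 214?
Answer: 603/340 ≈ 1.7735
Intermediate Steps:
L(X) = 820 (L(X) = 4*205 = 820)
J(b, B) = -3 + B
P = -603 (P = 3 + (214 - 1*820) = 3 + (214 - 820) = 3 - 606 = -603)
P/(((-22 + J(7, 5))*17)) = -603*1/(17*(-22 + (-3 + 5))) = -603*1/(17*(-22 + 2)) = -603/((-20*17)) = -603/(-340) = -603*(-1/340) = 603/340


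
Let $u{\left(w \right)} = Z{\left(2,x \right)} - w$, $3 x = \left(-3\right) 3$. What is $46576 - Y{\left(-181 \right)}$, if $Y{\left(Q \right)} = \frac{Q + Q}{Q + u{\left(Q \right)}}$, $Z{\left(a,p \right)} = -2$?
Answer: $46395$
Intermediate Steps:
$x = -3$ ($x = \frac{\left(-3\right) 3}{3} = \frac{1}{3} \left(-9\right) = -3$)
$u{\left(w \right)} = -2 - w$
$Y{\left(Q \right)} = - Q$ ($Y{\left(Q \right)} = \frac{Q + Q}{Q - \left(2 + Q\right)} = \frac{2 Q}{-2} = 2 Q \left(- \frac{1}{2}\right) = - Q$)
$46576 - Y{\left(-181 \right)} = 46576 - \left(-1\right) \left(-181\right) = 46576 - 181 = 46395$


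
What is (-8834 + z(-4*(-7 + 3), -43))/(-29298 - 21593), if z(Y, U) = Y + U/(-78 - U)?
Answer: 308587/1781185 ≈ 0.17325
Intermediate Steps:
(-8834 + z(-4*(-7 + 3), -43))/(-29298 - 21593) = (-8834 + (-1*(-43) + 78*(-4*(-7 + 3)) - (-172)*(-7 + 3))/(78 - 43))/(-29298 - 21593) = (-8834 + (43 + 78*(-4*(-4)) - (-172)*(-4))/35)/(-50891) = (-8834 + (43 + 78*16 - 43*16)/35)*(-1/50891) = (-8834 + (43 + 1248 - 688)/35)*(-1/50891) = (-8834 + (1/35)*603)*(-1/50891) = (-8834 + 603/35)*(-1/50891) = -308587/35*(-1/50891) = 308587/1781185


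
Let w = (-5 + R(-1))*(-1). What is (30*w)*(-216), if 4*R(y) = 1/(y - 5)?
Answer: -32670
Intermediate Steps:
R(y) = 1/(4*(-5 + y)) (R(y) = 1/(4*(y - 5)) = 1/(4*(-5 + y)))
w = 121/24 (w = (-5 + 1/(4*(-5 - 1)))*(-1) = (-5 + (¼)/(-6))*(-1) = (-5 + (¼)*(-⅙))*(-1) = (-5 - 1/24)*(-1) = -121/24*(-1) = 121/24 ≈ 5.0417)
(30*w)*(-216) = (30*(121/24))*(-216) = (605/4)*(-216) = -32670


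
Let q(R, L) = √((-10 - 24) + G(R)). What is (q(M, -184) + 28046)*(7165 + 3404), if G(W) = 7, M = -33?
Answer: 296418174 + 31707*I*√3 ≈ 2.9642e+8 + 54918.0*I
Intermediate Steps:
q(R, L) = 3*I*√3 (q(R, L) = √((-10 - 24) + 7) = √(-34 + 7) = √(-27) = 3*I*√3)
(q(M, -184) + 28046)*(7165 + 3404) = (3*I*√3 + 28046)*(7165 + 3404) = (28046 + 3*I*√3)*10569 = 296418174 + 31707*I*√3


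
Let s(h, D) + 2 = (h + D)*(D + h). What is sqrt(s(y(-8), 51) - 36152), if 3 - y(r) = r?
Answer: 3*I*sqrt(3590) ≈ 179.75*I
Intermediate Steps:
y(r) = 3 - r
s(h, D) = -2 + (D + h)**2 (s(h, D) = -2 + (h + D)*(D + h) = -2 + (D + h)*(D + h) = -2 + (D + h)**2)
sqrt(s(y(-8), 51) - 36152) = sqrt((-2 + (51 + (3 - 1*(-8)))**2) - 36152) = sqrt((-2 + (51 + (3 + 8))**2) - 36152) = sqrt((-2 + (51 + 11)**2) - 36152) = sqrt((-2 + 62**2) - 36152) = sqrt((-2 + 3844) - 36152) = sqrt(3842 - 36152) = sqrt(-32310) = 3*I*sqrt(3590)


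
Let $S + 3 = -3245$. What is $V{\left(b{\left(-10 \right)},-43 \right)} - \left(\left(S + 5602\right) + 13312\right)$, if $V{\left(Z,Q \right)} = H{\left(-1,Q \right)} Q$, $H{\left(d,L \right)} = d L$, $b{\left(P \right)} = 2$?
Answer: $-17515$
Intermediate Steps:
$S = -3248$ ($S = -3 - 3245 = -3248$)
$H{\left(d,L \right)} = L d$
$V{\left(Z,Q \right)} = - Q^{2}$ ($V{\left(Z,Q \right)} = Q \left(-1\right) Q = - Q Q = - Q^{2}$)
$V{\left(b{\left(-10 \right)},-43 \right)} - \left(\left(S + 5602\right) + 13312\right) = - \left(-43\right)^{2} - \left(\left(-3248 + 5602\right) + 13312\right) = \left(-1\right) 1849 - \left(2354 + 13312\right) = -1849 - 15666 = -17515$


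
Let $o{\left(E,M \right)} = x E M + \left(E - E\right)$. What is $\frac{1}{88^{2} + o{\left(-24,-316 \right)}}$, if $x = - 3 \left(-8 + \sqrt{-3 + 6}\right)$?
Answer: $\frac{2965}{538373392} + \frac{711 \sqrt{3}}{1076746784} \approx 6.651 \cdot 10^{-6}$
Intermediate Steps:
$x = 24 - 3 \sqrt{3}$ ($x = - 3 \left(-8 + \sqrt{3}\right) = 24 - 3 \sqrt{3} \approx 18.804$)
$o{\left(E,M \right)} = E M \left(24 - 3 \sqrt{3}\right)$ ($o{\left(E,M \right)} = \left(24 - 3 \sqrt{3}\right) E M + \left(E - E\right) = E \left(24 - 3 \sqrt{3}\right) M + 0 = E M \left(24 - 3 \sqrt{3}\right) + 0 = E M \left(24 - 3 \sqrt{3}\right)$)
$\frac{1}{88^{2} + o{\left(-24,-316 \right)}} = \frac{1}{88^{2} + 3 \left(-24\right) \left(-316\right) \left(8 - \sqrt{3}\right)} = \frac{1}{7744 + \left(182016 - 22752 \sqrt{3}\right)} = \frac{1}{189760 - 22752 \sqrt{3}}$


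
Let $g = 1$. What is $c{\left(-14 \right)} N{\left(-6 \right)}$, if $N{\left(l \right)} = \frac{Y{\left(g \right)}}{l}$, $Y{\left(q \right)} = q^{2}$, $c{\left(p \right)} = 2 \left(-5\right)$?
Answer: $\frac{5}{3} \approx 1.6667$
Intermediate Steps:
$c{\left(p \right)} = -10$
$N{\left(l \right)} = \frac{1}{l}$ ($N{\left(l \right)} = \frac{1^{2}}{l} = 1 \frac{1}{l} = \frac{1}{l}$)
$c{\left(-14 \right)} N{\left(-6 \right)} = - \frac{10}{-6} = \left(-10\right) \left(- \frac{1}{6}\right) = \frac{5}{3}$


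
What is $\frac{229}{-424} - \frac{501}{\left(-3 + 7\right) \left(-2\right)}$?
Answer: $\frac{6581}{106} \approx 62.085$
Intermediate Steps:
$\frac{229}{-424} - \frac{501}{\left(-3 + 7\right) \left(-2\right)} = 229 \left(- \frac{1}{424}\right) - \frac{501}{4 \left(-2\right)} = - \frac{229}{424} - \frac{501}{-8} = - \frac{229}{424} - - \frac{501}{8} = - \frac{229}{424} + \frac{501}{8} = \frac{6581}{106}$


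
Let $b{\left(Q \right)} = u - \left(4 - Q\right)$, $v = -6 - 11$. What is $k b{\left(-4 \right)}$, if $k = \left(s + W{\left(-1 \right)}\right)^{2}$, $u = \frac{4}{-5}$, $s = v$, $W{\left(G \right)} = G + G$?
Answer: $- \frac{15884}{5} \approx -3176.8$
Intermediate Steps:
$v = -17$
$W{\left(G \right)} = 2 G$
$s = -17$
$u = - \frac{4}{5}$ ($u = 4 \left(- \frac{1}{5}\right) = - \frac{4}{5} \approx -0.8$)
$b{\left(Q \right)} = - \frac{24}{5} + Q$ ($b{\left(Q \right)} = - \frac{4}{5} - \left(4 - Q\right) = - \frac{4}{5} + \left(-4 + Q\right) = - \frac{24}{5} + Q$)
$k = 361$ ($k = \left(-17 + 2 \left(-1\right)\right)^{2} = \left(-17 - 2\right)^{2} = \left(-19\right)^{2} = 361$)
$k b{\left(-4 \right)} = 361 \left(- \frac{24}{5} - 4\right) = 361 \left(- \frac{44}{5}\right) = - \frac{15884}{5}$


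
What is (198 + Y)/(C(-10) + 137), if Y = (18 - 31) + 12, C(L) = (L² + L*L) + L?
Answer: 197/327 ≈ 0.60245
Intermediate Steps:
C(L) = L + 2*L² (C(L) = (L² + L²) + L = 2*L² + L = L + 2*L²)
Y = -1 (Y = -13 + 12 = -1)
(198 + Y)/(C(-10) + 137) = (198 - 1)/(-10*(1 + 2*(-10)) + 137) = 197/(-10*(1 - 20) + 137) = 197/(-10*(-19) + 137) = 197/(190 + 137) = 197/327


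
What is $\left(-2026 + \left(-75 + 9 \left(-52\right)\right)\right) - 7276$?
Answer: $-9845$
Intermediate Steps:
$\left(-2026 + \left(-75 + 9 \left(-52\right)\right)\right) - 7276 = \left(-2026 - 543\right) - 7276 = -2569 - 7276 = -9845$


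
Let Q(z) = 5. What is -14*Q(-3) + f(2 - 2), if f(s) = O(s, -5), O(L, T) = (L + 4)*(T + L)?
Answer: -90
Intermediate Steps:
O(L, T) = (4 + L)*(L + T)
f(s) = -20 + s² - s (f(s) = s² + 4*s + 4*(-5) + s*(-5) = s² + 4*s - 20 - 5*s = -20 + s² - s)
-14*Q(-3) + f(2 - 2) = -14*5 + (-20 + (2 - 2)² - (2 - 2)) = -70 + (-20 + 0² - 1*0) = -70 + (-20 + 0 + 0) = -70 - 20 = -90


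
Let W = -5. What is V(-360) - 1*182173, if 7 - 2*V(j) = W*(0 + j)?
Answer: -366139/2 ≈ -1.8307e+5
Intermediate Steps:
V(j) = 7/2 + 5*j/2 (V(j) = 7/2 - (-5)*(0 + j)/2 = 7/2 - (-5)*j/2 = 7/2 + 5*j/2)
V(-360) - 1*182173 = (7/2 + (5/2)*(-360)) - 1*182173 = (7/2 - 900) - 182173 = -1793/2 - 182173 = -366139/2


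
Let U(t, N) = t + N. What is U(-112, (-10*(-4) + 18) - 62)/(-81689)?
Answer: 116/81689 ≈ 0.0014200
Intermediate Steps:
U(t, N) = N + t
U(-112, (-10*(-4) + 18) - 62)/(-81689) = (((-10*(-4) + 18) - 62) - 112)/(-81689) = (((40 + 18) - 62) - 112)*(-1/81689) = ((58 - 62) - 112)*(-1/81689) = (-4 - 112)*(-1/81689) = -116*(-1/81689) = 116/81689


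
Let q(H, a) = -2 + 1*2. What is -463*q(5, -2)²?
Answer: 0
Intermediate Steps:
q(H, a) = 0 (q(H, a) = -2 + 2 = 0)
-463*q(5, -2)² = -463*0² = -463*0 = 0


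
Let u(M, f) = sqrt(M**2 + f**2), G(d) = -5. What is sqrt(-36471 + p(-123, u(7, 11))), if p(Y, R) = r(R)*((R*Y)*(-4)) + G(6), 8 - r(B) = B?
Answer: 2*sqrt(-30029 + 984*sqrt(170)) ≈ 262.29*I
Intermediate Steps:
r(B) = 8 - B
p(Y, R) = -5 - 4*R*Y*(8 - R) (p(Y, R) = (8 - R)*((R*Y)*(-4)) - 5 = (8 - R)*(-4*R*Y) - 5 = -4*R*Y*(8 - R) - 5 = -5 - 4*R*Y*(8 - R))
sqrt(-36471 + p(-123, u(7, 11))) = sqrt(-36471 + (-5 + 4*sqrt(7**2 + 11**2)*(-123)*(-8 + sqrt(7**2 + 11**2)))) = sqrt(-36471 + (-5 + 4*sqrt(49 + 121)*(-123)*(-8 + sqrt(49 + 121)))) = sqrt(-36471 + (-5 + 4*sqrt(170)*(-123)*(-8 + sqrt(170)))) = sqrt(-36471 + (-5 - 492*sqrt(170)*(-8 + sqrt(170)))) = sqrt(-36476 - 492*sqrt(170)*(-8 + sqrt(170)))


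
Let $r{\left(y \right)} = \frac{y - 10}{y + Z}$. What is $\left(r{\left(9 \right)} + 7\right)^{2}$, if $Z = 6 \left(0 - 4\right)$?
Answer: $\frac{11236}{225} \approx 49.938$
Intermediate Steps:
$Z = -24$ ($Z = 6 \left(-4\right) = -24$)
$r{\left(y \right)} = \frac{-10 + y}{-24 + y}$ ($r{\left(y \right)} = \frac{y - 10}{y - 24} = \frac{-10 + y}{-24 + y}$)
$\left(r{\left(9 \right)} + 7\right)^{2} = \left(\frac{-10 + 9}{-24 + 9} + 7\right)^{2} = \left(\frac{1}{-15} \left(-1\right) + 7\right)^{2} = \left(\left(- \frac{1}{15}\right) \left(-1\right) + 7\right)^{2} = \left(\frac{1}{15} + 7\right)^{2} = \left(\frac{106}{15}\right)^{2} = \frac{11236}{225}$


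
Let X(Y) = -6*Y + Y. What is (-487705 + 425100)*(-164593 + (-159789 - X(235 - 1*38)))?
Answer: 20246269185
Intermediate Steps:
X(Y) = -5*Y
(-487705 + 425100)*(-164593 + (-159789 - X(235 - 1*38))) = (-487705 + 425100)*(-164593 + (-159789 - (-5)*(235 - 1*38))) = -62605*(-164593 + (-159789 - (-5)*(235 - 38))) = -62605*(-164593 + (-159789 - (-5)*197)) = -62605*(-164593 + (-159789 - 1*(-985))) = -62605*(-164593 + (-159789 + 985)) = -62605*(-164593 - 158804) = -62605*(-323397) = 20246269185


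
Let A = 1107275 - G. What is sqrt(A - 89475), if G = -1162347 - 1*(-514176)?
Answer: sqrt(1665971) ≈ 1290.7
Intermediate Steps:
G = -648171 (G = -1162347 + 514176 = -648171)
A = 1755446 (A = 1107275 - 1*(-648171) = 1107275 + 648171 = 1755446)
sqrt(A - 89475) = sqrt(1755446 - 89475) = sqrt(1665971)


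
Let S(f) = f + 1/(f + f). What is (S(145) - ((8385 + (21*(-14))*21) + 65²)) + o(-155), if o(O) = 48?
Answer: -1810469/290 ≈ -6243.0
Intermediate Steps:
S(f) = f + 1/(2*f)
(S(145) - ((8385 + (21*(-14))*21) + 65²)) + o(-155) = ((145 + (½)/145) - ((8385 + (21*(-14))*21) + 65²)) + 48 = ((145 + (½)*(1/145)) - ((8385 - 294*21) + 4225)) + 48 = ((145 + 1/290) - ((8385 - 6174) + 4225)) + 48 = (42051/290 - (2211 + 4225)) + 48 = (42051/290 - 1*6436) + 48 = (42051/290 - 6436) + 48 = -1824389/290 + 48 = -1810469/290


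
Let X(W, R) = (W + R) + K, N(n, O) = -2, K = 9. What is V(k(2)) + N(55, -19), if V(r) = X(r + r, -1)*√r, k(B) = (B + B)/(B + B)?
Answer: 8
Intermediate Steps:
X(W, R) = 9 + R + W (X(W, R) = (W + R) + 9 = (R + W) + 9 = 9 + R + W)
k(B) = 1 (k(B) = (2*B)/((2*B)) = (2*B)*(1/(2*B)) = 1)
V(r) = √r*(8 + 2*r) (V(r) = (9 - 1 + (r + r))*√r = (9 - 1 + 2*r)*√r = (8 + 2*r)*√r = √r*(8 + 2*r))
V(k(2)) + N(55, -19) = 2*√1*(4 + 1) - 2 = 2*1*5 - 2 = 10 - 2 = 8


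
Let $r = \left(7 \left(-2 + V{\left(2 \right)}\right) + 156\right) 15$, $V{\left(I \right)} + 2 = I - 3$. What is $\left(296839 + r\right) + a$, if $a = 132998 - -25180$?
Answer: $456832$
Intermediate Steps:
$V{\left(I \right)} = -5 + I$ ($V{\left(I \right)} = -2 + \left(I - 3\right) = -2 + \left(-3 + I\right) = -5 + I$)
$a = 158178$ ($a = 132998 + 25180 = 158178$)
$r = 1815$ ($r = \left(7 \left(-2 + \left(-5 + 2\right)\right) + 156\right) 15 = \left(7 \left(-2 - 3\right) + 156\right) 15 = \left(7 \left(-5\right) + 156\right) 15 = \left(-35 + 156\right) 15 = 121 \cdot 15 = 1815$)
$\left(296839 + r\right) + a = \left(296839 + 1815\right) + 158178 = 298654 + 158178 = 456832$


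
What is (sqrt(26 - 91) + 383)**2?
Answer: (383 + I*sqrt(65))**2 ≈ 1.4662e+5 + 6175.7*I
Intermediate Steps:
(sqrt(26 - 91) + 383)**2 = (sqrt(-65) + 383)**2 = (I*sqrt(65) + 383)**2 = (383 + I*sqrt(65))**2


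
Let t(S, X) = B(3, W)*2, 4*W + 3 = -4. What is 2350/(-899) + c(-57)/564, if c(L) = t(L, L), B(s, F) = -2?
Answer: -332249/126759 ≈ -2.6211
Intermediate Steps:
W = -7/4 (W = -¾ + (¼)*(-4) = -¾ - 1 = -7/4 ≈ -1.7500)
t(S, X) = -4 (t(S, X) = -2*2 = -4)
c(L) = -4
2350/(-899) + c(-57)/564 = 2350/(-899) - 4/564 = 2350*(-1/899) - 4*1/564 = -2350/899 - 1/141 = -332249/126759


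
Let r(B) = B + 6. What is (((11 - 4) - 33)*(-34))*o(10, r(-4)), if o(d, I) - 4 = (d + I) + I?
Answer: 15912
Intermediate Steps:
r(B) = 6 + B
o(d, I) = 4 + d + 2*I (o(d, I) = 4 + ((d + I) + I) = 4 + ((I + d) + I) = 4 + (d + 2*I) = 4 + d + 2*I)
(((11 - 4) - 33)*(-34))*o(10, r(-4)) = (((11 - 4) - 33)*(-34))*(4 + 10 + 2*(6 - 4)) = ((7 - 33)*(-34))*(4 + 10 + 2*2) = (-26*(-34))*(4 + 10 + 4) = 884*18 = 15912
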